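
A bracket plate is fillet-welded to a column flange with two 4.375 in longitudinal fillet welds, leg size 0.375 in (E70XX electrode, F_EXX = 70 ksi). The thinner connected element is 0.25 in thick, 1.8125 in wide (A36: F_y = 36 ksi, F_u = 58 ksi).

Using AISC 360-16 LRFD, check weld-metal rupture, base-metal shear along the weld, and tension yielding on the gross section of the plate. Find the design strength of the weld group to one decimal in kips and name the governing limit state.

14.7 kips (gross-section yield governs)

Weld metal: throat = 0.707×0.375 = 0.26513 in, L = 2×4.375 = 8.75 in. φR_n = 0.75 × 0.6 × 70 × 0.26513 × 8.75 = 73.1 kips.
Base metal shear (0.25 in plate): yield φR_n = 1.0×0.6×36×0.25×8.75 = 47.3 kips; rupture φR_n = 0.75×0.6×58×0.25×8.75 = 57.1 kips; take 47.3 kips (yield).
Tension yield (gross): A_g = 1.8125×0.25 = 0.45313 in². φR_n = 0.90 × 36 × 0.45313 = 14.7 kips.
Governing: min(73.1, 47.3, 14.7) = 14.7 kips → gross-section yield.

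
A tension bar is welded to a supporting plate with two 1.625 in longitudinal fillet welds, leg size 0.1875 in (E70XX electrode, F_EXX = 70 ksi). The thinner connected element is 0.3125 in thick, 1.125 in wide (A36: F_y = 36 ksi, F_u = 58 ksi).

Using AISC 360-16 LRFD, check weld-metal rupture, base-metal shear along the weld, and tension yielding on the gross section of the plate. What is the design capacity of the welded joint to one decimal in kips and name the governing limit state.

Weld metal: throat = 0.707×0.1875 = 0.13256 in, L = 2×1.625 = 3.25 in. φR_n = 0.75 × 0.6 × 70 × 0.13256 × 3.25 = 13.6 kips.
Base metal shear (0.3125 in plate): yield φR_n = 1.0×0.6×36×0.3125×3.25 = 21.9 kips; rupture φR_n = 0.75×0.6×58×0.3125×3.25 = 26.5 kips; take 21.9 kips (yield).
Tension yield (gross): A_g = 1.125×0.3125 = 0.35156 in². φR_n = 0.90 × 36 × 0.35156 = 11.4 kips.
Governing: min(13.6, 21.9, 11.4) = 11.4 kips → gross-section yield.

11.4 kips (gross-section yield governs)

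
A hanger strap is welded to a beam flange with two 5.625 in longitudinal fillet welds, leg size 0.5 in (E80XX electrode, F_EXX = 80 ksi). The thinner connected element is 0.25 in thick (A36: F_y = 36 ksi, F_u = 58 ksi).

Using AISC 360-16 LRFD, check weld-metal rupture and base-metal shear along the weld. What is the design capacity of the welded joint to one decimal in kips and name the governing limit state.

Weld metal: throat = 0.707×0.5 = 0.3535 in, L = 2×5.625 = 11.25 in. φR_n = 0.75 × 0.6 × 80 × 0.3535 × 11.25 = 143.2 kips.
Base metal shear (0.25 in plate): yield φR_n = 1.0×0.6×36×0.25×11.25 = 60.8 kips; rupture φR_n = 0.75×0.6×58×0.25×11.25 = 73.4 kips; take 60.8 kips (yield).
Governing: min(143.2, 60.8) = 60.8 kips → base-metal shear.

60.8 kips (base-metal shear governs)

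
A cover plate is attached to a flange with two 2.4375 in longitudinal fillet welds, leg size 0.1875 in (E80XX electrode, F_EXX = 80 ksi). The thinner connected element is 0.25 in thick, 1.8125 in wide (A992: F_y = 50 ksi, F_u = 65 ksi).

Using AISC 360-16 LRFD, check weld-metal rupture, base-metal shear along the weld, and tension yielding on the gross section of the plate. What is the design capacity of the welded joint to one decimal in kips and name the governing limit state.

Weld metal: throat = 0.707×0.1875 = 0.13256 in, L = 2×2.4375 = 4.875 in. φR_n = 0.75 × 0.6 × 80 × 0.13256 × 4.875 = 23.3 kips.
Base metal shear (0.25 in plate): yield φR_n = 1.0×0.6×50×0.25×4.875 = 36.6 kips; rupture φR_n = 0.75×0.6×65×0.25×4.875 = 35.6 kips; take 35.6 kips (rupture).
Tension yield (gross): A_g = 1.8125×0.25 = 0.45313 in². φR_n = 0.90 × 50 × 0.45313 = 20.4 kips.
Governing: min(23.3, 35.6, 20.4) = 20.4 kips → gross-section yield.

20.4 kips (gross-section yield governs)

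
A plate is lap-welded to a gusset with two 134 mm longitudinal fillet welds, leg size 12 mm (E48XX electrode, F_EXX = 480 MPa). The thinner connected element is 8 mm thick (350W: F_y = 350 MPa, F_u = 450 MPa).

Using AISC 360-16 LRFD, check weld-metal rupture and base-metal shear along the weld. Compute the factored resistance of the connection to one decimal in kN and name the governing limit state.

434.2 kN (base-metal shear governs)

Weld metal: throat = 0.707×12 = 8.484 mm, L = 2×134 = 268 mm. φR_n = 0.75 × 0.6 × 480 × 8.484 × 268 = 491.1 kN.
Base metal shear (8 mm plate): yield φR_n = 1.0×0.6×350×8×268 = 450.2 kN; rupture φR_n = 0.75×0.6×450×8×268 = 434.2 kN; take 434.2 kN (rupture).
Governing: min(491.1, 434.2) = 434.2 kN → base-metal shear.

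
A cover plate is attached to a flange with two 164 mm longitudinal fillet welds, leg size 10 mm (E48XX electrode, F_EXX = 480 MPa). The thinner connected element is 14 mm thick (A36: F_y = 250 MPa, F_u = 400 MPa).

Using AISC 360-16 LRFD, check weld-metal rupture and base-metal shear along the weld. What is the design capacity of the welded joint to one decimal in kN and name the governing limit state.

Weld metal: throat = 0.707×10 = 7.07 mm, L = 2×164 = 328 mm. φR_n = 0.75 × 0.6 × 480 × 7.07 × 328 = 500.9 kN.
Base metal shear (14 mm plate): yield φR_n = 1.0×0.6×250×14×328 = 688.8 kN; rupture φR_n = 0.75×0.6×400×14×328 = 826.6 kN; take 688.8 kN (yield).
Governing: min(500.9, 688.8) = 500.9 kN → weld metal.

500.9 kN (weld metal governs)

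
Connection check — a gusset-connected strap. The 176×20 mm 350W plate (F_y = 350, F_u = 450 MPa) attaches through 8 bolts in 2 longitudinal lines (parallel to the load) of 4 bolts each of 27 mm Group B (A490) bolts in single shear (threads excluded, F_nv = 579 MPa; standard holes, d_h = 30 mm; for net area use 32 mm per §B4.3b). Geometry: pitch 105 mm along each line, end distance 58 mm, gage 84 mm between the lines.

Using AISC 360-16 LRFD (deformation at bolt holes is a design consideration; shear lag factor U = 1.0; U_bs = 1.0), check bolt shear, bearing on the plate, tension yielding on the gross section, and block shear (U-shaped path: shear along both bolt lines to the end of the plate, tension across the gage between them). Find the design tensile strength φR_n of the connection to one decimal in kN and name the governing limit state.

Bolt shear: A_b = π(27)²/4 = 572.56 mm². φR_n = 0.75 × 579 × 572.56 × 8 × 1 = 1989.1 kN.
Bearing (20 mm plate, F_u = 450 MPa): end bolts L_c = 58 − 30/2 = 43, R_n = min(1.2×43×20×450, 2.4×27×20×450) = 464.4 kN/bolt; interior L_c = 105 − 30 = 75, R_n = 583.2 kN/bolt. φR_n = 0.75 × (2×464.4 + 6×583.2) = 3321.0 kN.
Tension yield (gross): A_g = 176×20 = 3520 mm². φR_n = 0.90 × 350 × 3520 = 1108.8 kN.
Block shear: shear path 2×[58+3×105] = 2×373 mm, A_gv = 14920, A_nv = 2×(373 − 3.5×32)×20 = 10440 mm²; tension across gage: (84 − 1×32)×20 = 1040 mm². R_n = min(0.6×450×10440, 0.6×350×14920) + 1.0×450×1040 = min(2818.8, 3133.2) + 468 = 3286.8 kN. φR_n = 0.75 × 3286.8 = 2465.1 kN.
Governing: min(1989.1, 3321.0, 1108.8, 2465.1) = 1108.8 kN → gross-section yield.

1108.8 kN (gross-section yield governs)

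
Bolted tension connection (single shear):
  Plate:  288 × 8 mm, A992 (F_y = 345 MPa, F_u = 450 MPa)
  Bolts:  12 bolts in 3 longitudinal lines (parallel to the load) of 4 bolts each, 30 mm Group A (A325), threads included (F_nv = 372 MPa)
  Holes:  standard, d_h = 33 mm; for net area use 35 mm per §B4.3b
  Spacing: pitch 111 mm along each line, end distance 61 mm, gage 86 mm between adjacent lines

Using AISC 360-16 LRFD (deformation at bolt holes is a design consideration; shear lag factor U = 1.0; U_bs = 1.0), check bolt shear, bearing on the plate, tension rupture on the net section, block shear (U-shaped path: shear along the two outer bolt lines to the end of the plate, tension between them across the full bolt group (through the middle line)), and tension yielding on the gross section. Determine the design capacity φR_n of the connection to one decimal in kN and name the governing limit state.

494.1 kN (net-section rupture governs)

Bolt shear: A_b = π(30)²/4 = 706.86 mm². φR_n = 0.75 × 372 × 706.86 × 12 × 1 = 2366.6 kN.
Bearing (8 mm plate, F_u = 450 MPa): end bolts L_c = 61 − 33/2 = 44.5, R_n = min(1.2×44.5×8×450, 2.4×30×8×450) = 192.24 kN/bolt; interior L_c = 111 − 33 = 78, R_n = 259.2 kN/bolt. φR_n = 0.75 × (3×192.24 + 9×259.2) = 2182.1 kN.
Tension rupture (net): A_n = (288 − 3×35)×8 = 1464 mm² (U = 1.0, A_e = A_n). φR_n = 0.75 × 450 × 1464 = 494.1 kN.
Block shear: shear path 2×[61+3×111] = 2×394 mm, A_gv = 6304, A_nv = 2×(394 − 3.5×35)×8 = 4344 mm²; tension across gage: (172 − 2×35)×8 = 816 mm². R_n = min(0.6×450×4344, 0.6×345×6304) + 1.0×450×816 = min(1172.9, 1304.9) + 367.2 = 1540.1 kN. φR_n = 0.75 × 1540.1 = 1155.1 kN.
Tension yield (gross): A_g = 288×8 = 2304 mm². φR_n = 0.90 × 345 × 2304 = 715.4 kN.
Governing: min(2366.6, 2182.1, 494.1, 1155.1, 715.4) = 494.1 kN → net-section rupture.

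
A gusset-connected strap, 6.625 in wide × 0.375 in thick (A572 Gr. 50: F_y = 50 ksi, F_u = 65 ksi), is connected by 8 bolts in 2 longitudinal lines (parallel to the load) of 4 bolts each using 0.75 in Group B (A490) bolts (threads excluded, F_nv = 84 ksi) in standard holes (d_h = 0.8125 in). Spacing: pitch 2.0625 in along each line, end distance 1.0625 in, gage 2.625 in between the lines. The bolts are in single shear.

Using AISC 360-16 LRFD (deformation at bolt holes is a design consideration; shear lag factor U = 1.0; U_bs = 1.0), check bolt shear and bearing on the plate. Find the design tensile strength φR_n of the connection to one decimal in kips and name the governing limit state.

Bolt shear: A_b = π(0.75)²/4 = 0.44179 in². φR_n = 0.75 × 84 × 0.44179 × 8 × 1 = 222.7 kips.
Bearing (0.375 in plate, F_u = 65 ksi): end bolts L_c = 1.0625 − 0.8125/2 = 0.65625, R_n = min(1.2×0.65625×0.375×65, 2.4×0.75×0.375×65) = 19.195 kips/bolt; interior L_c = 2.0625 − 0.8125 = 1.25, R_n = 36.563 kips/bolt. φR_n = 0.75 × (2×19.195 + 6×36.563) = 193.3 kips.
Governing: min(222.7, 193.3) = 193.3 kips → bearing.

193.3 kips (bearing governs)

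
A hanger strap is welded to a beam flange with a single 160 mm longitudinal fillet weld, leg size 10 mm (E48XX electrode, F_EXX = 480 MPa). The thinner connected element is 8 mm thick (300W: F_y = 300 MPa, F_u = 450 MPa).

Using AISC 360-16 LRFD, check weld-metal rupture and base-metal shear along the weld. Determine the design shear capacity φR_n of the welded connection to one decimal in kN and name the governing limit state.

Weld metal: throat = 0.707×10 = 7.07 mm, L = 160 mm. φR_n = 0.75 × 0.6 × 480 × 7.07 × 160 = 244.3 kN.
Base metal shear (8 mm plate): yield φR_n = 1.0×0.6×300×8×160 = 230.4 kN; rupture φR_n = 0.75×0.6×450×8×160 = 259.2 kN; take 230.4 kN (yield).
Governing: min(244.3, 230.4) = 230.4 kN → base-metal shear.

230.4 kN (base-metal shear governs)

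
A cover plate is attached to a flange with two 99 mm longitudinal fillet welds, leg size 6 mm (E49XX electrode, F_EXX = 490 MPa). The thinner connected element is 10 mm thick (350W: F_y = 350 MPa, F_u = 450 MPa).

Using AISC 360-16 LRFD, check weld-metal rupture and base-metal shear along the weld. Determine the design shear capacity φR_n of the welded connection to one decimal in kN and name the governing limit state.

Weld metal: throat = 0.707×6 = 4.242 mm, L = 2×99 = 198 mm. φR_n = 0.75 × 0.6 × 490 × 4.242 × 198 = 185.2 kN.
Base metal shear (10 mm plate): yield φR_n = 1.0×0.6×350×10×198 = 415.8 kN; rupture φR_n = 0.75×0.6×450×10×198 = 401.0 kN; take 401.0 kN (rupture).
Governing: min(185.2, 401.0) = 185.2 kN → weld metal.

185.2 kN (weld metal governs)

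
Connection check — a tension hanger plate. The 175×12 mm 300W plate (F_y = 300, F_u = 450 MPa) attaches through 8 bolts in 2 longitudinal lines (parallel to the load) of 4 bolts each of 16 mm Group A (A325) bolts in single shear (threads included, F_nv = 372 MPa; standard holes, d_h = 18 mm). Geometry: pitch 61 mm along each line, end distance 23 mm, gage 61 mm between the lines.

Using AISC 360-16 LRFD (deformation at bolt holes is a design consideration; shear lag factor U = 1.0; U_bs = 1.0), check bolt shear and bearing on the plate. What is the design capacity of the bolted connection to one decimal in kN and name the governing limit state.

448.8 kN (bolt shear governs)

Bolt shear: A_b = π(16)²/4 = 201.06 mm². φR_n = 0.75 × 372 × 201.06 × 8 × 1 = 448.8 kN.
Bearing (12 mm plate, F_u = 450 MPa): end bolts L_c = 23 − 18/2 = 14, R_n = min(1.2×14×12×450, 2.4×16×12×450) = 90.72 kN/bolt; interior L_c = 61 − 18 = 43, R_n = 207.36 kN/bolt. φR_n = 0.75 × (2×90.72 + 6×207.36) = 1069.2 kN.
Governing: min(448.8, 1069.2) = 448.8 kN → bolt shear.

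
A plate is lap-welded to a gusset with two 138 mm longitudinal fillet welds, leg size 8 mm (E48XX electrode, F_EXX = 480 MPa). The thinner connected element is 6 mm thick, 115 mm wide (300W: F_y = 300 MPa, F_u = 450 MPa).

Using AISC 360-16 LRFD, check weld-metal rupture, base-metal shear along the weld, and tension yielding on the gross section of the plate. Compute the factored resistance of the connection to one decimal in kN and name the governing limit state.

Weld metal: throat = 0.707×8 = 5.656 mm, L = 2×138 = 276 mm. φR_n = 0.75 × 0.6 × 480 × 5.656 × 276 = 337.2 kN.
Base metal shear (6 mm plate): yield φR_n = 1.0×0.6×300×6×276 = 298.1 kN; rupture φR_n = 0.75×0.6×450×6×276 = 335.3 kN; take 298.1 kN (yield).
Tension yield (gross): A_g = 115×6 = 690 mm². φR_n = 0.90 × 300 × 690 = 186.3 kN.
Governing: min(337.2, 298.1, 186.3) = 186.3 kN → gross-section yield.

186.3 kN (gross-section yield governs)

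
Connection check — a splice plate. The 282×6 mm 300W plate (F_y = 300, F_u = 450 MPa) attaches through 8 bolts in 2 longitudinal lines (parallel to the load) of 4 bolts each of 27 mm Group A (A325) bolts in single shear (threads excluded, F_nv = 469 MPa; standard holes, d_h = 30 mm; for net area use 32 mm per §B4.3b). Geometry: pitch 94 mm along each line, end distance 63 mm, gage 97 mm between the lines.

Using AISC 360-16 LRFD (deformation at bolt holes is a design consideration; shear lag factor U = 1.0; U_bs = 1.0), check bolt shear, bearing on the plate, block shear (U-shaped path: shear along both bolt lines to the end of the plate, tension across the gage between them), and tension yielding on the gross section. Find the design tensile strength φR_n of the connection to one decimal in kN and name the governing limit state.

456.8 kN (gross-section yield governs)

Bolt shear: A_b = π(27)²/4 = 572.56 mm². φR_n = 0.75 × 469 × 572.56 × 8 × 1 = 1611.2 kN.
Bearing (6 mm plate, F_u = 450 MPa): end bolts L_c = 63 − 30/2 = 48, R_n = min(1.2×48×6×450, 2.4×27×6×450) = 155.52 kN/bolt; interior L_c = 94 − 30 = 64, R_n = 174.96 kN/bolt. φR_n = 0.75 × (2×155.52 + 6×174.96) = 1020.6 kN.
Block shear: shear path 2×[63+3×94] = 2×345 mm, A_gv = 4140, A_nv = 2×(345 − 3.5×32)×6 = 2796 mm²; tension across gage: (97 − 1×32)×6 = 390 mm². R_n = min(0.6×450×2796, 0.6×300×4140) + 1.0×450×390 = min(754.92, 745.2) + 175.5 = 920.7 kN. φR_n = 0.75 × 920.7 = 690.5 kN.
Tension yield (gross): A_g = 282×6 = 1692 mm². φR_n = 0.90 × 300 × 1692 = 456.8 kN.
Governing: min(1611.2, 1020.6, 690.5, 456.8) = 456.8 kN → gross-section yield.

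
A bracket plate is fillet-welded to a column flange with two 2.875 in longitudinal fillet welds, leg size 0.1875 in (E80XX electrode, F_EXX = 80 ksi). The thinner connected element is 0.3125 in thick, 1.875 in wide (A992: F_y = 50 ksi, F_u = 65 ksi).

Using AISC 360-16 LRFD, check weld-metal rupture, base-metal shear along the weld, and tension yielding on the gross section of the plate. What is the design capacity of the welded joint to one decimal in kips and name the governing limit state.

26.4 kips (gross-section yield governs)

Weld metal: throat = 0.707×0.1875 = 0.13256 in, L = 2×2.875 = 5.75 in. φR_n = 0.75 × 0.6 × 80 × 0.13256 × 5.75 = 27.4 kips.
Base metal shear (0.3125 in plate): yield φR_n = 1.0×0.6×50×0.3125×5.75 = 53.9 kips; rupture φR_n = 0.75×0.6×65×0.3125×5.75 = 52.6 kips; take 52.6 kips (rupture).
Tension yield (gross): A_g = 1.875×0.3125 = 0.58594 in². φR_n = 0.90 × 50 × 0.58594 = 26.4 kips.
Governing: min(27.4, 52.6, 26.4) = 26.4 kips → gross-section yield.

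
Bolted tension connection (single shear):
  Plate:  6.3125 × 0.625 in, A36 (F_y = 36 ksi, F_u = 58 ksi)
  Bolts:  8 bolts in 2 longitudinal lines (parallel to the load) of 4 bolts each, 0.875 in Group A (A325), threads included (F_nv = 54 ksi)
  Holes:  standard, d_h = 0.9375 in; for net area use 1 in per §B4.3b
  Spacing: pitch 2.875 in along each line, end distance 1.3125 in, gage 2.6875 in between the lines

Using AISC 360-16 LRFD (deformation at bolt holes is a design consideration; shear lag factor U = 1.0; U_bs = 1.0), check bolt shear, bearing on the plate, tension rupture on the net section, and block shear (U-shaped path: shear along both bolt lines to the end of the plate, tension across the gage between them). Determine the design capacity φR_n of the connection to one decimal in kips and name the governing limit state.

117.2 kips (net-section rupture governs)

Bolt shear: A_b = π(0.875)²/4 = 0.60132 in². φR_n = 0.75 × 54 × 0.60132 × 8 × 1 = 194.8 kips.
Bearing (0.625 in plate, F_u = 58 ksi): end bolts L_c = 1.3125 − 0.9375/2 = 0.84375, R_n = min(1.2×0.84375×0.625×58, 2.4×0.875×0.625×58) = 36.703 kips/bolt; interior L_c = 2.875 − 0.9375 = 1.9375, R_n = 76.125 kips/bolt. φR_n = 0.75 × (2×36.703 + 6×76.125) = 397.6 kips.
Tension rupture (net): A_n = (6.3125 − 2×1)×0.625 = 2.6953 in² (U = 1.0, A_e = A_n). φR_n = 0.75 × 58 × 2.6953 = 117.2 kips.
Block shear: shear path 2×[1.3125+3×2.875] = 2×9.9375 in, A_gv = 12.422, A_nv = 2×(9.9375 − 3.5×1)×0.625 = 8.0469 in²; tension across gage: (2.6875 − 1×1)×0.625 = 1.0547 in². R_n = min(0.6×58×8.0469, 0.6×36×12.422) + 1.0×58×1.0547 = min(280.03, 268.32) + 61.173 = 329.49 kips. φR_n = 0.75 × 329.49 = 247.1 kips.
Governing: min(194.8, 397.6, 117.2, 247.1) = 117.2 kips → net-section rupture.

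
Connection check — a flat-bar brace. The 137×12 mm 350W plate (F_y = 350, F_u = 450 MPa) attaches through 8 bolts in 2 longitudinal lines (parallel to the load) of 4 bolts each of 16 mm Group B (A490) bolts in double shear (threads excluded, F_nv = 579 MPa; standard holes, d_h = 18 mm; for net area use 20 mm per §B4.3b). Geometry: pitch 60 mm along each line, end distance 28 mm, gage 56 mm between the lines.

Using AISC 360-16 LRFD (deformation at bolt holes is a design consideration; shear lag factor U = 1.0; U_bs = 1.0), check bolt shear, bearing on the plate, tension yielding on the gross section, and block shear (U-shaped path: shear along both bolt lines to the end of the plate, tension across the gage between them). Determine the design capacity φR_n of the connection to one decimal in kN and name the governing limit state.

Bolt shear: A_b = π(16)²/4 = 201.06 mm². φR_n = 0.75 × 579 × 201.06 × 8 × 2 = 1397.0 kN.
Bearing (12 mm plate, F_u = 450 MPa): end bolts L_c = 28 − 18/2 = 19, R_n = min(1.2×19×12×450, 2.4×16×12×450) = 123.12 kN/bolt; interior L_c = 60 − 18 = 42, R_n = 207.36 kN/bolt. φR_n = 0.75 × (2×123.12 + 6×207.36) = 1117.8 kN.
Tension yield (gross): A_g = 137×12 = 1644 mm². φR_n = 0.90 × 350 × 1644 = 517.9 kN.
Block shear: shear path 2×[28+3×60] = 2×208 mm, A_gv = 4992, A_nv = 2×(208 − 3.5×20)×12 = 3312 mm²; tension across gage: (56 − 1×20)×12 = 432 mm². R_n = min(0.6×450×3312, 0.6×350×4992) + 1.0×450×432 = min(894.24, 1048.3) + 194.4 = 1088.6 kN. φR_n = 0.75 × 1088.6 = 816.5 kN.
Governing: min(1397.0, 1117.8, 517.9, 816.5) = 517.9 kN → gross-section yield.

517.9 kN (gross-section yield governs)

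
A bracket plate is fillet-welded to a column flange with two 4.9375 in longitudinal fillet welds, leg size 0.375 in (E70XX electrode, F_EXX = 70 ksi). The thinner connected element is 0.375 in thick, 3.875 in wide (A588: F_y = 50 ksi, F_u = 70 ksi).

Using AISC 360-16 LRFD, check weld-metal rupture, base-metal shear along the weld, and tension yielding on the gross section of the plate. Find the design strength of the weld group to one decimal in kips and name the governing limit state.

Weld metal: throat = 0.707×0.375 = 0.26513 in, L = 2×4.9375 = 9.875 in. φR_n = 0.75 × 0.6 × 70 × 0.26513 × 9.875 = 82.5 kips.
Base metal shear (0.375 in plate): yield φR_n = 1.0×0.6×50×0.375×9.875 = 111.1 kips; rupture φR_n = 0.75×0.6×70×0.375×9.875 = 116.6 kips; take 111.1 kips (yield).
Tension yield (gross): A_g = 3.875×0.375 = 1.4531 in². φR_n = 0.90 × 50 × 1.4531 = 65.4 kips.
Governing: min(82.5, 111.1, 65.4) = 65.4 kips → gross-section yield.

65.4 kips (gross-section yield governs)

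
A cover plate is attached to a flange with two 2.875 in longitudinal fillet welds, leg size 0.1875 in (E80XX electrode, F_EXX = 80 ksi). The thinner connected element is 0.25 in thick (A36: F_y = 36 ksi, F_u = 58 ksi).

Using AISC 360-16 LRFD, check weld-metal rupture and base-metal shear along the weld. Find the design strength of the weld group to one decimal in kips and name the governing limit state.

Weld metal: throat = 0.707×0.1875 = 0.13256 in, L = 2×2.875 = 5.75 in. φR_n = 0.75 × 0.6 × 80 × 0.13256 × 5.75 = 27.4 kips.
Base metal shear (0.25 in plate): yield φR_n = 1.0×0.6×36×0.25×5.75 = 31.1 kips; rupture φR_n = 0.75×0.6×58×0.25×5.75 = 37.5 kips; take 31.1 kips (yield).
Governing: min(27.4, 31.1) = 27.4 kips → weld metal.

27.4 kips (weld metal governs)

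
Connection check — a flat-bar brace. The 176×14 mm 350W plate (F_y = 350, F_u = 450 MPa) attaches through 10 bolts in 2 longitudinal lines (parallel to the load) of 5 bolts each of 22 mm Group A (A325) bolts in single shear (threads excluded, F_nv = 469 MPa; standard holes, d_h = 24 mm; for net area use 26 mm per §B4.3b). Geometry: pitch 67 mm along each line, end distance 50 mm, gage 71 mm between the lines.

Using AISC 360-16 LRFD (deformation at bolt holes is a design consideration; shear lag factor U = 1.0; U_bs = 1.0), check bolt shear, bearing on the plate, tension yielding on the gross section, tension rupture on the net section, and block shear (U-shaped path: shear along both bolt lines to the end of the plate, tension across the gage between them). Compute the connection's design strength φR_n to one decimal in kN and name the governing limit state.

Bolt shear: A_b = π(22)²/4 = 380.13 mm². φR_n = 0.75 × 469 × 380.13 × 10 × 1 = 1337.1 kN.
Bearing (14 mm plate, F_u = 450 MPa): end bolts L_c = 50 − 24/2 = 38, R_n = min(1.2×38×14×450, 2.4×22×14×450) = 287.28 kN/bolt; interior L_c = 67 − 24 = 43, R_n = 325.08 kN/bolt. φR_n = 0.75 × (2×287.28 + 8×325.08) = 2381.4 kN.
Tension yield (gross): A_g = 176×14 = 2464 mm². φR_n = 0.90 × 350 × 2464 = 776.2 kN.
Tension rupture (net): A_n = (176 − 2×26)×14 = 1736 mm² (U = 1.0, A_e = A_n). φR_n = 0.75 × 450 × 1736 = 585.9 kN.
Block shear: shear path 2×[50+4×67] = 2×318 mm, A_gv = 8904, A_nv = 2×(318 − 4.5×26)×14 = 5628 mm²; tension across gage: (71 − 1×26)×14 = 630 mm². R_n = min(0.6×450×5628, 0.6×350×8904) + 1.0×450×630 = min(1519.6, 1869.8) + 283.5 = 1803.1 kN. φR_n = 0.75 × 1803.1 = 1352.3 kN.
Governing: min(1337.1, 2381.4, 776.2, 585.9, 1352.3) = 585.9 kN → net-section rupture.

585.9 kN (net-section rupture governs)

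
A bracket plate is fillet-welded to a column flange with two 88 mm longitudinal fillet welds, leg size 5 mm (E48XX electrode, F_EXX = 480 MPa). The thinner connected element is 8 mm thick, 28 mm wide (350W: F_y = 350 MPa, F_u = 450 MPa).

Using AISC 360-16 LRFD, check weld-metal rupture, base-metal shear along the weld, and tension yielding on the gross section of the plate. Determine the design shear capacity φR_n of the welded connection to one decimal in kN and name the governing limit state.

70.6 kN (gross-section yield governs)

Weld metal: throat = 0.707×5 = 3.535 mm, L = 2×88 = 176 mm. φR_n = 0.75 × 0.6 × 480 × 3.535 × 176 = 134.4 kN.
Base metal shear (8 mm plate): yield φR_n = 1.0×0.6×350×8×176 = 295.7 kN; rupture φR_n = 0.75×0.6×450×8×176 = 285.1 kN; take 285.1 kN (rupture).
Tension yield (gross): A_g = 28×8 = 224 mm². φR_n = 0.90 × 350 × 224 = 70.6 kN.
Governing: min(134.4, 285.1, 70.6) = 70.6 kN → gross-section yield.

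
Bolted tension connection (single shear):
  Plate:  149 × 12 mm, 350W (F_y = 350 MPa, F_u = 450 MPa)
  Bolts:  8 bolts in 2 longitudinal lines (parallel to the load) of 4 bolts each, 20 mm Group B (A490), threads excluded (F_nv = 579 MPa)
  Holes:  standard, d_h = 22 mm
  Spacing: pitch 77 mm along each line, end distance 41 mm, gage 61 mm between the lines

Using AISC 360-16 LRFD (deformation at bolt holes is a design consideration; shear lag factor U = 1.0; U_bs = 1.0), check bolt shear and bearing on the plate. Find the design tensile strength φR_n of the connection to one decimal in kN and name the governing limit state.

Bolt shear: A_b = π(20)²/4 = 314.16 mm². φR_n = 0.75 × 579 × 314.16 × 8 × 1 = 1091.4 kN.
Bearing (12 mm plate, F_u = 450 MPa): end bolts L_c = 41 − 22/2 = 30, R_n = min(1.2×30×12×450, 2.4×20×12×450) = 194.4 kN/bolt; interior L_c = 77 − 22 = 55, R_n = 259.2 kN/bolt. φR_n = 0.75 × (2×194.4 + 6×259.2) = 1458.0 kN.
Governing: min(1091.4, 1458.0) = 1091.4 kN → bolt shear.

1091.4 kN (bolt shear governs)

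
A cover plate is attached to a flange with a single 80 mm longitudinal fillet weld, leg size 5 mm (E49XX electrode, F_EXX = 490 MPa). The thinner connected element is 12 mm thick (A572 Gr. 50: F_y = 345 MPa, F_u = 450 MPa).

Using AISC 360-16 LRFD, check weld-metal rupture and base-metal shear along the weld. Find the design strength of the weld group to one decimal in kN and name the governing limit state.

62.4 kN (weld metal governs)

Weld metal: throat = 0.707×5 = 3.535 mm, L = 80 mm. φR_n = 0.75 × 0.6 × 490 × 3.535 × 80 = 62.4 kN.
Base metal shear (12 mm plate): yield φR_n = 1.0×0.6×345×12×80 = 198.7 kN; rupture φR_n = 0.75×0.6×450×12×80 = 194.4 kN; take 194.4 kN (rupture).
Governing: min(62.4, 194.4) = 62.4 kN → weld metal.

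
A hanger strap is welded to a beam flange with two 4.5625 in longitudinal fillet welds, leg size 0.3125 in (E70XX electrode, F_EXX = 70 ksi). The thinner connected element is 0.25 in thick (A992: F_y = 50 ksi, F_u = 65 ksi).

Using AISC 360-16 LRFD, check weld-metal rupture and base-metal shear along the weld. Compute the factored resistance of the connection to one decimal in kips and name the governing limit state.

Weld metal: throat = 0.707×0.3125 = 0.22094 in, L = 2×4.5625 = 9.125 in. φR_n = 0.75 × 0.6 × 70 × 0.22094 × 9.125 = 63.5 kips.
Base metal shear (0.25 in plate): yield φR_n = 1.0×0.6×50×0.25×9.125 = 68.4 kips; rupture φR_n = 0.75×0.6×65×0.25×9.125 = 66.7 kips; take 66.7 kips (rupture).
Governing: min(63.5, 66.7) = 63.5 kips → weld metal.

63.5 kips (weld metal governs)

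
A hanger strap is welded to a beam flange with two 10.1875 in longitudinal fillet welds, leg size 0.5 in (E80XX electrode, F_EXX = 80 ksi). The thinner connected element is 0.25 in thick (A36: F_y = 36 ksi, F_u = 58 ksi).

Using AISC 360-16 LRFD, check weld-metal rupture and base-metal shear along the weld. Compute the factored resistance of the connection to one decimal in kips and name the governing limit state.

Weld metal: throat = 0.707×0.5 = 0.3535 in, L = 2×10.1875 = 20.375 in. φR_n = 0.75 × 0.6 × 80 × 0.3535 × 20.375 = 259.3 kips.
Base metal shear (0.25 in plate): yield φR_n = 1.0×0.6×36×0.25×20.375 = 110.0 kips; rupture φR_n = 0.75×0.6×58×0.25×20.375 = 132.9 kips; take 110.0 kips (yield).
Governing: min(259.3, 110.0) = 110.0 kips → base-metal shear.

110.0 kips (base-metal shear governs)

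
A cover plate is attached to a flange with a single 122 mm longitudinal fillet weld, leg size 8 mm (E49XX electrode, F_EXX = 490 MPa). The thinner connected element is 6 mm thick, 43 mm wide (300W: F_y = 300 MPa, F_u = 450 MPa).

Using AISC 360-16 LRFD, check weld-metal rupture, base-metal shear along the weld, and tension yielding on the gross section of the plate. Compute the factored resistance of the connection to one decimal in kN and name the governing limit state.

Weld metal: throat = 0.707×8 = 5.656 mm, L = 122 mm. φR_n = 0.75 × 0.6 × 490 × 5.656 × 122 = 152.2 kN.
Base metal shear (6 mm plate): yield φR_n = 1.0×0.6×300×6×122 = 131.8 kN; rupture φR_n = 0.75×0.6×450×6×122 = 148.2 kN; take 131.8 kN (yield).
Tension yield (gross): A_g = 43×6 = 258 mm². φR_n = 0.90 × 300 × 258 = 69.7 kN.
Governing: min(152.2, 131.8, 69.7) = 69.7 kN → gross-section yield.

69.7 kN (gross-section yield governs)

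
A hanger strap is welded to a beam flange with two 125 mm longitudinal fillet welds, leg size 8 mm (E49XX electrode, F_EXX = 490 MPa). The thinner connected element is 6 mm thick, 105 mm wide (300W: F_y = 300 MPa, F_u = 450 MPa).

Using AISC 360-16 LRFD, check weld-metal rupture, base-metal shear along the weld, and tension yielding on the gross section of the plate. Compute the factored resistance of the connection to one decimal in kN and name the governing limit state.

170.1 kN (gross-section yield governs)

Weld metal: throat = 0.707×8 = 5.656 mm, L = 2×125 = 250 mm. φR_n = 0.75 × 0.6 × 490 × 5.656 × 250 = 311.8 kN.
Base metal shear (6 mm plate): yield φR_n = 1.0×0.6×300×6×250 = 270.0 kN; rupture φR_n = 0.75×0.6×450×6×250 = 303.8 kN; take 270.0 kN (yield).
Tension yield (gross): A_g = 105×6 = 630 mm². φR_n = 0.90 × 300 × 630 = 170.1 kN.
Governing: min(311.8, 270.0, 170.1) = 170.1 kN → gross-section yield.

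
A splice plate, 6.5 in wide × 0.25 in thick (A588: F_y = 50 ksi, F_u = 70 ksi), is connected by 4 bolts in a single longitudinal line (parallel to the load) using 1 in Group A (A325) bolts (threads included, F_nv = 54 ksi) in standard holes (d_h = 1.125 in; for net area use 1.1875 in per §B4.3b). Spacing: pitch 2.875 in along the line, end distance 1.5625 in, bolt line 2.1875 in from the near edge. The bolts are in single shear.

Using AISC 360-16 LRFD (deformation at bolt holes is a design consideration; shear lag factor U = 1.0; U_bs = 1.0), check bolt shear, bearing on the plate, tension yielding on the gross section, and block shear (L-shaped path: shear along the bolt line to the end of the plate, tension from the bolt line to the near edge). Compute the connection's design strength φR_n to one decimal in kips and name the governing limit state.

68.4 kips (block shear governs)

Bolt shear: A_b = π(1)²/4 = 0.7854 in². φR_n = 0.75 × 54 × 0.7854 × 4 × 1 = 127.2 kips.
Bearing (0.25 in plate, F_u = 70 ksi): end bolts L_c = 1.5625 − 1.125/2 = 1, R_n = min(1.2×1×0.25×70, 2.4×1×0.25×70) = 21 kips/bolt; interior L_c = 2.875 − 1.125 = 1.75, R_n = 36.75 kips/bolt. φR_n = 0.75 × (1×21 + 3×36.75) = 98.4 kips.
Tension yield (gross): A_g = 6.5×0.25 = 1.625 in². φR_n = 0.90 × 50 × 1.625 = 73.1 kips.
Block shear: shear path 1×[1.5625+3×2.875] = 1×10.1875 in, A_gv = 2.5469, A_nv = 1×(10.1875 − 3.5×1.1875)×0.25 = 1.5078 in²; tension to near edge: (2.1875 − 0.5×1.1875)×0.25 = 0.39844 in². R_n = min(0.6×70×1.5078, 0.6×50×2.5469) + 1.0×70×0.39844 = min(63.328, 76.407) + 27.891 = 91.219 kips. φR_n = 0.75 × 91.219 = 68.4 kips.
Governing: min(127.2, 98.4, 73.1, 68.4) = 68.4 kips → block shear.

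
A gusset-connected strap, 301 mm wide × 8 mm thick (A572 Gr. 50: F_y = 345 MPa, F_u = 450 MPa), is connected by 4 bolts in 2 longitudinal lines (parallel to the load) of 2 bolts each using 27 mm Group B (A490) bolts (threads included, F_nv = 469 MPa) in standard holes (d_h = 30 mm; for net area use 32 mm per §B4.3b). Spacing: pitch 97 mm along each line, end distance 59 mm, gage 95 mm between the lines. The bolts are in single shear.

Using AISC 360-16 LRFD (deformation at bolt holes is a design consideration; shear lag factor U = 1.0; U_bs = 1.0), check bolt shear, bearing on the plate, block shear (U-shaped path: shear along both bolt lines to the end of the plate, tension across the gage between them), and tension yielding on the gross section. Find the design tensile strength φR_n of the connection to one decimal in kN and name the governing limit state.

Bolt shear: A_b = π(27)²/4 = 572.56 mm². φR_n = 0.75 × 469 × 572.56 × 4 × 1 = 805.6 kN.
Bearing (8 mm plate, F_u = 450 MPa): end bolts L_c = 59 − 30/2 = 44, R_n = min(1.2×44×8×450, 2.4×27×8×450) = 190.08 kN/bolt; interior L_c = 97 − 30 = 67, R_n = 233.28 kN/bolt. φR_n = 0.75 × (2×190.08 + 2×233.28) = 635.0 kN.
Block shear: shear path 2×[59+1×97] = 2×156 mm, A_gv = 2496, A_nv = 2×(156 − 1.5×32)×8 = 1728 mm²; tension across gage: (95 − 1×32)×8 = 504 mm². R_n = min(0.6×450×1728, 0.6×345×2496) + 1.0×450×504 = min(466.56, 516.67) + 226.8 = 693.36 kN. φR_n = 0.75 × 693.36 = 520.0 kN.
Tension yield (gross): A_g = 301×8 = 2408 mm². φR_n = 0.90 × 345 × 2408 = 747.7 kN.
Governing: min(805.6, 635.0, 520.0, 747.7) = 520.0 kN → block shear.

520.0 kN (block shear governs)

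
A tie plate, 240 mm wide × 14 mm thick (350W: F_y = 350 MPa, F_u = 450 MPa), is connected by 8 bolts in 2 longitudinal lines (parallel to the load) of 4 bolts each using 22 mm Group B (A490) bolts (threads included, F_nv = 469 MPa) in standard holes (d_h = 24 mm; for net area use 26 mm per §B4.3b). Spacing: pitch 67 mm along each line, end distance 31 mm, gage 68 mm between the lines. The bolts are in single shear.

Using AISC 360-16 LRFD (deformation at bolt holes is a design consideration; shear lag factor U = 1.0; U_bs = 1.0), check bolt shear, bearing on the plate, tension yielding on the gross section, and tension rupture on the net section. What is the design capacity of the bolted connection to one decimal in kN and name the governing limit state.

Bolt shear: A_b = π(22)²/4 = 380.13 mm². φR_n = 0.75 × 469 × 380.13 × 8 × 1 = 1069.7 kN.
Bearing (14 mm plate, F_u = 450 MPa): end bolts L_c = 31 − 24/2 = 19, R_n = min(1.2×19×14×450, 2.4×22×14×450) = 143.64 kN/bolt; interior L_c = 67 − 24 = 43, R_n = 325.08 kN/bolt. φR_n = 0.75 × (2×143.64 + 6×325.08) = 1678.3 kN.
Tension yield (gross): A_g = 240×14 = 3360 mm². φR_n = 0.90 × 350 × 3360 = 1058.4 kN.
Tension rupture (net): A_n = (240 − 2×26)×14 = 2632 mm² (U = 1.0, A_e = A_n). φR_n = 0.75 × 450 × 2632 = 888.3 kN.
Governing: min(1069.7, 1678.3, 1058.4, 888.3) = 888.3 kN → net-section rupture.

888.3 kN (net-section rupture governs)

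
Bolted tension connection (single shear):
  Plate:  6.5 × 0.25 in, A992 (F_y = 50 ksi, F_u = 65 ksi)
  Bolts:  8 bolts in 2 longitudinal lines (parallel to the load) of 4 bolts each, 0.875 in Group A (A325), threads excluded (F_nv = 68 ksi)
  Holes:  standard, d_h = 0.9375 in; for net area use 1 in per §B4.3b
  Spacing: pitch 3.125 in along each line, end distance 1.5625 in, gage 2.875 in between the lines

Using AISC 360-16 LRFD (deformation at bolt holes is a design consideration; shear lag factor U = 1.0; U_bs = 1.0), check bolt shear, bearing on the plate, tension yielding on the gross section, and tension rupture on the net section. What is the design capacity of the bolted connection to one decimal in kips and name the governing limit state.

54.8 kips (net-section rupture governs)

Bolt shear: A_b = π(0.875)²/4 = 0.60132 in². φR_n = 0.75 × 68 × 0.60132 × 8 × 1 = 245.3 kips.
Bearing (0.25 in plate, F_u = 65 ksi): end bolts L_c = 1.5625 − 0.9375/2 = 1.09375, R_n = min(1.2×1.09375×0.25×65, 2.4×0.875×0.25×65) = 21.328 kips/bolt; interior L_c = 3.125 − 0.9375 = 2.1875, R_n = 34.125 kips/bolt. φR_n = 0.75 × (2×21.328 + 6×34.125) = 185.6 kips.
Tension yield (gross): A_g = 6.5×0.25 = 1.625 in². φR_n = 0.90 × 50 × 1.625 = 73.1 kips.
Tension rupture (net): A_n = (6.5 − 2×1)×0.25 = 1.125 in² (U = 1.0, A_e = A_n). φR_n = 0.75 × 65 × 1.125 = 54.8 kips.
Governing: min(245.3, 185.6, 73.1, 54.8) = 54.8 kips → net-section rupture.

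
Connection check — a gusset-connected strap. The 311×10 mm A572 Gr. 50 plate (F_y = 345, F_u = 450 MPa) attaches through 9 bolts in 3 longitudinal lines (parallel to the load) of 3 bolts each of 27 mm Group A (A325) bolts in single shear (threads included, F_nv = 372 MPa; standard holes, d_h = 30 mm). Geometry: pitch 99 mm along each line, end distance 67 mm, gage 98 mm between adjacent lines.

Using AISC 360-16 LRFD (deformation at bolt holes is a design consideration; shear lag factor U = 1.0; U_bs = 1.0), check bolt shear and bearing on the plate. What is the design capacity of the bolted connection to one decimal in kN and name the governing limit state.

Bolt shear: A_b = π(27)²/4 = 572.56 mm². φR_n = 0.75 × 372 × 572.56 × 9 × 1 = 1437.7 kN.
Bearing (10 mm plate, F_u = 450 MPa): end bolts L_c = 67 − 30/2 = 52, R_n = min(1.2×52×10×450, 2.4×27×10×450) = 280.8 kN/bolt; interior L_c = 99 − 30 = 69, R_n = 291.6 kN/bolt. φR_n = 0.75 × (3×280.8 + 6×291.6) = 1944.0 kN.
Governing: min(1437.7, 1944.0) = 1437.7 kN → bolt shear.

1437.7 kN (bolt shear governs)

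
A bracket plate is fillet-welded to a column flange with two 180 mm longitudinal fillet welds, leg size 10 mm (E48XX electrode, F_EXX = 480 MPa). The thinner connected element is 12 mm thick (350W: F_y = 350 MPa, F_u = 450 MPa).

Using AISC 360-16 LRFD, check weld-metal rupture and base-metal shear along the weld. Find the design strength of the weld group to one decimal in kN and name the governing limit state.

Weld metal: throat = 0.707×10 = 7.07 mm, L = 2×180 = 360 mm. φR_n = 0.75 × 0.6 × 480 × 7.07 × 360 = 549.8 kN.
Base metal shear (12 mm plate): yield φR_n = 1.0×0.6×350×12×360 = 907.2 kN; rupture φR_n = 0.75×0.6×450×12×360 = 874.8 kN; take 874.8 kN (rupture).
Governing: min(549.8, 874.8) = 549.8 kN → weld metal.

549.8 kN (weld metal governs)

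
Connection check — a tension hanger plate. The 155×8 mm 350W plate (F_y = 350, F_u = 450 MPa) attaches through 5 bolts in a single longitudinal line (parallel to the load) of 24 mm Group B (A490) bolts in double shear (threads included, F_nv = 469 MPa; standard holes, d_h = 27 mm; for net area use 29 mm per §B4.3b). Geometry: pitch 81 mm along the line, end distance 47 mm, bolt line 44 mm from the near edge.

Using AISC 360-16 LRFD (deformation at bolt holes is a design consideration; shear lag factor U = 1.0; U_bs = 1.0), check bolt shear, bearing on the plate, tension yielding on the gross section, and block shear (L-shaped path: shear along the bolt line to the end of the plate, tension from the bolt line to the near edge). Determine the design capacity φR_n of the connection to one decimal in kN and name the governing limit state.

Bolt shear: A_b = π(24)²/4 = 452.39 mm². φR_n = 0.75 × 469 × 452.39 × 5 × 2 = 1591.3 kN.
Bearing (8 mm plate, F_u = 450 MPa): end bolts L_c = 47 − 27/2 = 33.5, R_n = min(1.2×33.5×8×450, 2.4×24×8×450) = 144.72 kN/bolt; interior L_c = 81 − 27 = 54, R_n = 207.36 kN/bolt. φR_n = 0.75 × (1×144.72 + 4×207.36) = 730.6 kN.
Tension yield (gross): A_g = 155×8 = 1240 mm². φR_n = 0.90 × 350 × 1240 = 390.6 kN.
Block shear: shear path 1×[47+4×81] = 1×371 mm, A_gv = 2968, A_nv = 1×(371 − 4.5×29)×8 = 1924 mm²; tension to near edge: (44 − 0.5×29)×8 = 236 mm². R_n = min(0.6×450×1924, 0.6×350×2968) + 1.0×450×236 = min(519.48, 623.28) + 106.2 = 625.68 kN. φR_n = 0.75 × 625.68 = 469.3 kN.
Governing: min(1591.3, 730.6, 390.6, 469.3) = 390.6 kN → gross-section yield.

390.6 kN (gross-section yield governs)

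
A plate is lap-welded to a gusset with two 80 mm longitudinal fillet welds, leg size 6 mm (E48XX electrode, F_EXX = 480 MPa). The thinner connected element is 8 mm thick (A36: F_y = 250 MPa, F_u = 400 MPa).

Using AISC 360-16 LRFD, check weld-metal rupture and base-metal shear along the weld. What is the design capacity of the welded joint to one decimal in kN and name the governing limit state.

Weld metal: throat = 0.707×6 = 4.242 mm, L = 2×80 = 160 mm. φR_n = 0.75 × 0.6 × 480 × 4.242 × 160 = 146.6 kN.
Base metal shear (8 mm plate): yield φR_n = 1.0×0.6×250×8×160 = 192.0 kN; rupture φR_n = 0.75×0.6×400×8×160 = 230.4 kN; take 192.0 kN (yield).
Governing: min(146.6, 192.0) = 146.6 kN → weld metal.

146.6 kN (weld metal governs)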